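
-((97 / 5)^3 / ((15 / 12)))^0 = -1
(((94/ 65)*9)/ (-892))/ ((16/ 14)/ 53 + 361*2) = -52311/ 2588517100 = -0.00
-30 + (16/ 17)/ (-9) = -4606/ 153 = -30.10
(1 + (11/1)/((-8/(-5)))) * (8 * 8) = 504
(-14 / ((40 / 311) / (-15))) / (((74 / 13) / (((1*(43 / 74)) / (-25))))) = -3650829 / 547600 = -6.67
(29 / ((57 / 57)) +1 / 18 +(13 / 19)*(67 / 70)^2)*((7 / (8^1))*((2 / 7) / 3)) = 24870863 / 10054800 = 2.47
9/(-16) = -9/16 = -0.56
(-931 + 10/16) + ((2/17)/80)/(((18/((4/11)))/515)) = -12526363/13464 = -930.36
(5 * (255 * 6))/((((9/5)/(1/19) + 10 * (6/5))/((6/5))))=15300/77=198.70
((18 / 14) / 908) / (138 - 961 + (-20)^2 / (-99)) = -891 / 520410212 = -0.00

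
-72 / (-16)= 9 / 2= 4.50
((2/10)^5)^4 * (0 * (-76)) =0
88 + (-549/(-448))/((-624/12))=2049499/23296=87.98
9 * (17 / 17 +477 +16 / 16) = 4311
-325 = -325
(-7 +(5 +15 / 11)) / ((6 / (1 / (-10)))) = 7 / 660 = 0.01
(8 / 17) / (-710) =-4 / 6035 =-0.00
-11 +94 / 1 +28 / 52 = 1086 / 13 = 83.54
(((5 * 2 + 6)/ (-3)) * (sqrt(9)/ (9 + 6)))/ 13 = -0.08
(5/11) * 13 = 65/11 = 5.91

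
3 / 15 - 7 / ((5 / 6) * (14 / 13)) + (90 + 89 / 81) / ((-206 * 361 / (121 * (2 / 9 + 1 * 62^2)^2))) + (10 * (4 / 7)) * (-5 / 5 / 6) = -18703574490362588 / 8538518205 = -2190494.19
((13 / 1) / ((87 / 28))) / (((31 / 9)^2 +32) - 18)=9828 / 60755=0.16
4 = 4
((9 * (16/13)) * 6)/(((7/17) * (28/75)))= 275400/637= 432.34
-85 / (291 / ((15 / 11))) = -425 / 1067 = -0.40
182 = 182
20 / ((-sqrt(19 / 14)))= -20* sqrt(266) / 19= -17.17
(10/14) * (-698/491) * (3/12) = -1745/6874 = -0.25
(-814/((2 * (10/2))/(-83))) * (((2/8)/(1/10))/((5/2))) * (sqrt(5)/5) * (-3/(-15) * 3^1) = 101343 * sqrt(5)/125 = 1812.88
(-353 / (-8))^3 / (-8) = -43986977 / 4096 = -10739.01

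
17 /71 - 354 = -25117 /71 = -353.76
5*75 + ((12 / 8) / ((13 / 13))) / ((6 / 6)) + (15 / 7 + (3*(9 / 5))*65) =10215 / 14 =729.64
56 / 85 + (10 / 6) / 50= 353 / 510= 0.69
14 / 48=7 / 24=0.29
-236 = -236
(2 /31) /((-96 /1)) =-1 /1488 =-0.00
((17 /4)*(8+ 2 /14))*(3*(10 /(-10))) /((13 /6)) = -8721 /182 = -47.92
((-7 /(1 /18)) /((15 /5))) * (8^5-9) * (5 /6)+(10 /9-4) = -1146567.89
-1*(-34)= 34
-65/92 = -0.71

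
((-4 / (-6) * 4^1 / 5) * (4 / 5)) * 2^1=64 / 75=0.85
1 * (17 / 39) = 17 / 39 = 0.44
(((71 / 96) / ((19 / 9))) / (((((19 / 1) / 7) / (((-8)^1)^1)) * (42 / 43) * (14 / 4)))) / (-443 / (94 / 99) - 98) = 143491 / 268210726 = 0.00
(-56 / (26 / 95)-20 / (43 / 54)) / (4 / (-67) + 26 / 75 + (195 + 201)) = -322655250 / 556580089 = -0.58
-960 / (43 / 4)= -3840 / 43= -89.30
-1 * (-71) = 71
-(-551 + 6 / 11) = 6055 / 11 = 550.45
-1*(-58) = 58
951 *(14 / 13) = 13314 / 13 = 1024.15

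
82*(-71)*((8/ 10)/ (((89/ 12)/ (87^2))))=-2115202464/ 445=-4753263.96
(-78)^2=6084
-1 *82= -82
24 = 24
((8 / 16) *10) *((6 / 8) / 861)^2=5 / 1317904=0.00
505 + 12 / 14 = 3541 / 7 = 505.86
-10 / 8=-5 / 4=-1.25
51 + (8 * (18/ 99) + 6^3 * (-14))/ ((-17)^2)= 128881/ 3179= 40.54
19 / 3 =6.33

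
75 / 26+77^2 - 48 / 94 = 7248139 / 1222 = 5931.37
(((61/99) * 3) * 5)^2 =93025/1089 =85.42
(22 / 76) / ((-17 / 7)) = -77 / 646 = -0.12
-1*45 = -45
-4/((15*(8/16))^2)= -16/225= -0.07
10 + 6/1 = 16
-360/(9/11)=-440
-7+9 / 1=2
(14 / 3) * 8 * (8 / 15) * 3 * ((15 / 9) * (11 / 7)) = 1408 / 9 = 156.44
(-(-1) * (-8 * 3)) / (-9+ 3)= 4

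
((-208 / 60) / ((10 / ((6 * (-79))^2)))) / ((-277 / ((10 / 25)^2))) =7788768 / 173125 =44.99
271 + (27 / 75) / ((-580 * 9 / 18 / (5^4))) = 15673 / 58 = 270.22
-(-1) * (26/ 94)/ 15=13/ 705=0.02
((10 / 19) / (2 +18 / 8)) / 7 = 40 / 2261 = 0.02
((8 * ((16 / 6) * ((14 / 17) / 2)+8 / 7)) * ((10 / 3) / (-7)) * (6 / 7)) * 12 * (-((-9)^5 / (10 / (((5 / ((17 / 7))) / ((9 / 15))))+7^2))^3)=-13177032454057536000000 / 101979693721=-129212316425.54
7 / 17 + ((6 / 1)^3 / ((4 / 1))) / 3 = 18.41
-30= -30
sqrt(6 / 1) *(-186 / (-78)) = 31 *sqrt(6) / 13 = 5.84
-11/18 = -0.61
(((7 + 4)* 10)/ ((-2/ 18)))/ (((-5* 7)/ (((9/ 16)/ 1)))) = 891/ 56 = 15.91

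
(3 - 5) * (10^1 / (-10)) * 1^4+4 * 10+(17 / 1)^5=1419899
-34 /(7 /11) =-374 /7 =-53.43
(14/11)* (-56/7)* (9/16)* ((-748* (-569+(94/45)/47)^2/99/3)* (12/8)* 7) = 1092085672594/22275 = 49027415.16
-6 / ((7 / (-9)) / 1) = 54 / 7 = 7.71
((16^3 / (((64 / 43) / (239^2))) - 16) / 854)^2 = 6177722315886144 / 182329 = 33882280470.39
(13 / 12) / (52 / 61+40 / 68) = 13481 / 17928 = 0.75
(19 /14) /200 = 19 /2800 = 0.01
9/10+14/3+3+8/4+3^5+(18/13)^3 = 16887539/65910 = 256.22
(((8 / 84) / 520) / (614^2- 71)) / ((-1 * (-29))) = 1 / 59682304500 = 0.00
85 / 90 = 17 / 18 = 0.94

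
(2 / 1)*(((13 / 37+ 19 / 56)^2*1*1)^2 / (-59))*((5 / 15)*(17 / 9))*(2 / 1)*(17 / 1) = -44884109544147 / 271863575653376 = -0.17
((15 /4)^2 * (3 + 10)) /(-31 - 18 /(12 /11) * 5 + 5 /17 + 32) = -49725 /22088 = -2.25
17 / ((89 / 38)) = 646 / 89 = 7.26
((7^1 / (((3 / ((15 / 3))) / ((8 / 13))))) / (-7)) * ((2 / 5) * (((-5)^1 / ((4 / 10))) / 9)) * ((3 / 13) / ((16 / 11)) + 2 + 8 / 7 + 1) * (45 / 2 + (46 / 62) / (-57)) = 957142975 / 17366076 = 55.12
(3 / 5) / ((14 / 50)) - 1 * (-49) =358 / 7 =51.14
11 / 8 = 1.38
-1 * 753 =-753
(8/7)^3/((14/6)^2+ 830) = 4608/2579017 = 0.00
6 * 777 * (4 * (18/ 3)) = 111888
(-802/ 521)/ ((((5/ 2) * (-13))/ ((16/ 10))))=12832/ 169325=0.08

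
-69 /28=-2.46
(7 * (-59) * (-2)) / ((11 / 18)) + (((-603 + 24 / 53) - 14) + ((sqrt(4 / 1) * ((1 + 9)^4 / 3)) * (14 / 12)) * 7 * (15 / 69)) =1517061299 / 120681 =12570.84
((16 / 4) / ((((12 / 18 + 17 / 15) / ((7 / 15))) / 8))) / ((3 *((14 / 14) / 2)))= 448 / 81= 5.53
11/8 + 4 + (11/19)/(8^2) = 6547/1216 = 5.38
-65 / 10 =-13 / 2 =-6.50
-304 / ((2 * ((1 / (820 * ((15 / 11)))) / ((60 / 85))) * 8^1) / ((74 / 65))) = -17073.27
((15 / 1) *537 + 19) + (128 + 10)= 8212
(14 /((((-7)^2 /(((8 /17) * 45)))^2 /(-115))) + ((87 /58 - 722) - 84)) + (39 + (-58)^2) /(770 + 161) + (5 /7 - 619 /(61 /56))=-383519296193 /229776386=-1669.10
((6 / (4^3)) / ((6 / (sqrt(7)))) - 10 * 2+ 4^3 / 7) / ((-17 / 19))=1444 / 119 - 19 * sqrt(7) / 1088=12.09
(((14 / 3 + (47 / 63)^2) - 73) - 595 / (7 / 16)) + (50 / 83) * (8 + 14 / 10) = -468482788 / 329427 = -1422.11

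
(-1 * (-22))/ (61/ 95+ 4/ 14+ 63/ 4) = 5320/ 4033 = 1.32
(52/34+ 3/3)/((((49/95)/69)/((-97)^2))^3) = 10088275857988377385094625/2000033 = 5044054702091604181.08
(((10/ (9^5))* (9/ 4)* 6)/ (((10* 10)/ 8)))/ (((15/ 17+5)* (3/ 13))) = 0.00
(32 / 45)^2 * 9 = 1024 / 225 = 4.55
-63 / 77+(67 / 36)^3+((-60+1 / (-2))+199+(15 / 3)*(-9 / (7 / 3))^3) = -25136818225 / 176033088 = -142.80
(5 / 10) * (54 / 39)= 9 / 13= 0.69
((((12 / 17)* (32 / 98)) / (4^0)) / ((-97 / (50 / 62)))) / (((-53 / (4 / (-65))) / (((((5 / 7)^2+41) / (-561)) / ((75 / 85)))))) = 173568 / 930221593301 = 0.00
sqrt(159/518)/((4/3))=3* sqrt(82362)/2072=0.42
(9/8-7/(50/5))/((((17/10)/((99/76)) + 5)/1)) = 1683/24968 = 0.07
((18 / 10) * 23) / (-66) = -0.63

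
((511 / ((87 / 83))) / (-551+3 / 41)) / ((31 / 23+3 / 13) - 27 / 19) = -9878878373 / 1758814620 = -5.62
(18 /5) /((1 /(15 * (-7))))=-378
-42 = -42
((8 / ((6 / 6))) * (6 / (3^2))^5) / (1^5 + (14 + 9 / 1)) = 32 / 729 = 0.04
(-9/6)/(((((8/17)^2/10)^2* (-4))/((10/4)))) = 1911.64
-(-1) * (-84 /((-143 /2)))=168 /143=1.17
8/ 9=0.89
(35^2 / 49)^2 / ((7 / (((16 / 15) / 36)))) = 500 / 189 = 2.65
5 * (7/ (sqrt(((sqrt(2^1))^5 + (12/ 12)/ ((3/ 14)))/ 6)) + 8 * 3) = 105/ sqrt(7 + 6 * sqrt(2)) + 120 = 146.68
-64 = -64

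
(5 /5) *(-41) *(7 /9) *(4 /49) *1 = -164 /63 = -2.60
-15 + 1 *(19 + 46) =50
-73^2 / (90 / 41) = -218489 / 90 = -2427.66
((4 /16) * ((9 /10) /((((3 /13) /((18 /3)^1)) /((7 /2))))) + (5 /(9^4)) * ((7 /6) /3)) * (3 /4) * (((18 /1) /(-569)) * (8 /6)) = -48361831 /74664180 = -0.65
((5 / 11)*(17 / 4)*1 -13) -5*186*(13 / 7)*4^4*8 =-1089457489 / 308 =-3537199.64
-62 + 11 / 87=-61.87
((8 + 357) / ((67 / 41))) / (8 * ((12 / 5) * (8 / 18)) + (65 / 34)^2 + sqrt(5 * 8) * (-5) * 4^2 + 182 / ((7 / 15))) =-719937656640000 * sqrt(10) / 1898583866394317 - 1809690088293300 / 1898583866394317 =-2.15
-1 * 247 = -247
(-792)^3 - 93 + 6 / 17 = -8445484071 / 17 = -496793180.65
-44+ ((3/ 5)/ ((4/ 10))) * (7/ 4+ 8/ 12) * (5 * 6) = 259/ 4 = 64.75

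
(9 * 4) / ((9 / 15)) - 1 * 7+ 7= 60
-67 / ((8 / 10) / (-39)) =3266.25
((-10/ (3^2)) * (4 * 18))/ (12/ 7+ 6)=-280/ 27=-10.37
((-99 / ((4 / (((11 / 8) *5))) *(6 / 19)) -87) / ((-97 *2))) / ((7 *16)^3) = 40053 / 17443586048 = 0.00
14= 14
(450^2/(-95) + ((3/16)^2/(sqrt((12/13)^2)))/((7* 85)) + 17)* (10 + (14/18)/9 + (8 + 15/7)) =-28077460966393/656377344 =-42776.40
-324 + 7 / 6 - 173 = -2975 / 6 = -495.83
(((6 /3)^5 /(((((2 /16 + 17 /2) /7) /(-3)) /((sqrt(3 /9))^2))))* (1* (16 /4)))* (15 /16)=-2240 /23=-97.39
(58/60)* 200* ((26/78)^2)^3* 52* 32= 965120/2187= 441.30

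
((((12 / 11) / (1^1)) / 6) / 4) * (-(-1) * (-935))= -85 / 2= -42.50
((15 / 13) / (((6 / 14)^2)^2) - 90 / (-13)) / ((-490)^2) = 2887 / 16855020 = 0.00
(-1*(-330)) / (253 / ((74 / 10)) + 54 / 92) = 561660 / 59189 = 9.49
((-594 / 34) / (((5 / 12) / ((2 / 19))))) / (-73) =7128 / 117895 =0.06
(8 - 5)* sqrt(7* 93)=3* sqrt(651)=76.54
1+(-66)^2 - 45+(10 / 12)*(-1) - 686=21751 / 6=3625.17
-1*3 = -3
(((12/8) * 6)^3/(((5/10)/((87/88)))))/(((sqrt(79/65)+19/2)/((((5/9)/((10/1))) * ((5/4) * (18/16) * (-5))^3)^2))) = 125465357471923828125/2187332354572288-101591382568359375 * sqrt(5135)/1093666177286144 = 50703.54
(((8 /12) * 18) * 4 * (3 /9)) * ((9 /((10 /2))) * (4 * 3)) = 1728 /5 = 345.60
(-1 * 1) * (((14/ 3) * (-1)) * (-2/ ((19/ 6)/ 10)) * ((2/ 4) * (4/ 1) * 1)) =-1120/ 19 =-58.95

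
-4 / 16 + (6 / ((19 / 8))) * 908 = 174317 / 76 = 2293.64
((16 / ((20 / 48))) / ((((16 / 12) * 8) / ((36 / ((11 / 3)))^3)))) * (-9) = -204073344 / 6655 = -30664.66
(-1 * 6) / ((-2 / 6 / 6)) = 108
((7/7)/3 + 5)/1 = 5.33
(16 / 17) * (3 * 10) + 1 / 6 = 2897 / 102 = 28.40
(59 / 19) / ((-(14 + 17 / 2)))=-0.14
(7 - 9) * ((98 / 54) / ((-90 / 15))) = 0.60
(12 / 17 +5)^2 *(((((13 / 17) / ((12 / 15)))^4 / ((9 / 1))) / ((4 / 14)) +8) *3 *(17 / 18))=30145236531271 / 39256206336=767.91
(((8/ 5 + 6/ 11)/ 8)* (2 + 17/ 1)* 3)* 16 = 13452/ 55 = 244.58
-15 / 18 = -5 / 6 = -0.83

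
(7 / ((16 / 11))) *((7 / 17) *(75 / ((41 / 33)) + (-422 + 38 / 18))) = -712.44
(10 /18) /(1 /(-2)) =-10 /9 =-1.11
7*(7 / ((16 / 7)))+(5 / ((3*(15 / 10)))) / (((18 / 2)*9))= 21.45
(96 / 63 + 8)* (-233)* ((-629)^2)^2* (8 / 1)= -58355055368436800 / 21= -2778812160401752.38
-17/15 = -1.13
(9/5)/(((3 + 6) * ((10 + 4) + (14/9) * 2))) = 9/770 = 0.01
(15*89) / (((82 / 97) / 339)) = 43898805 / 82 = 535351.28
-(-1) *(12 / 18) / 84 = 1 / 126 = 0.01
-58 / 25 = -2.32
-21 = -21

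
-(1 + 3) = -4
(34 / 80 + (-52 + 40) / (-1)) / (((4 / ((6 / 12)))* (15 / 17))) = 8449 / 4800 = 1.76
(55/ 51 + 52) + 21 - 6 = 3472/ 51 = 68.08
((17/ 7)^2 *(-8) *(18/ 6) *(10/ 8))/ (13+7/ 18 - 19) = 156060/ 4949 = 31.53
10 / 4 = 5 / 2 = 2.50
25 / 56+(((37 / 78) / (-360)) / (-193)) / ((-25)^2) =10584844009 / 23710050000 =0.45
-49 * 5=-245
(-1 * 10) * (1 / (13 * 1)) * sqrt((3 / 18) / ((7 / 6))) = -0.29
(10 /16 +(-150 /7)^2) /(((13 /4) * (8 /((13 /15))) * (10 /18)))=108147 /3920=27.59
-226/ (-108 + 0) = 2.09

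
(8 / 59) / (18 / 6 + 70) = 8 / 4307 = 0.00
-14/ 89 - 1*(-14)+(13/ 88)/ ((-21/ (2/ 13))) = 1138279/ 82236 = 13.84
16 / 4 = 4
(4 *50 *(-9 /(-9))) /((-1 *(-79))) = 200 /79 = 2.53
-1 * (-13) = 13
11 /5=2.20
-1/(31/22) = -0.71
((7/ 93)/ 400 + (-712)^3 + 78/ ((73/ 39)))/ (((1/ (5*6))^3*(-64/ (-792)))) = -4366700834514975495/ 36208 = -120600442844536.44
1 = 1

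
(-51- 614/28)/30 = -1021/420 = -2.43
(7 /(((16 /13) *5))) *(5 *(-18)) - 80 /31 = -26029 /248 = -104.96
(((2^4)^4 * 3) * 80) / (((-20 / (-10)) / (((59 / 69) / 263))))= 154664960 / 6049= 25568.68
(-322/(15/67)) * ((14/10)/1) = -151018/75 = -2013.57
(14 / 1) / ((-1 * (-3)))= 14 / 3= 4.67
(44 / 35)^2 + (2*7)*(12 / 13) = 230968 / 15925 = 14.50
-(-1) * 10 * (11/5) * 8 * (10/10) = 176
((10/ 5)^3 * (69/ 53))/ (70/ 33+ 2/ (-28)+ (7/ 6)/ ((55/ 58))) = 1275120/ 401581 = 3.18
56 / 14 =4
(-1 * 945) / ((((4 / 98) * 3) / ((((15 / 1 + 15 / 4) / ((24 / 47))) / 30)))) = -1209075 / 128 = -9445.90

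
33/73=0.45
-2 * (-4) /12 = 2 /3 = 0.67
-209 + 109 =-100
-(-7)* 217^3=71528191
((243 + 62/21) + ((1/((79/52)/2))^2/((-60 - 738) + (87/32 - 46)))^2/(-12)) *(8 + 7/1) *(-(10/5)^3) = -5832047570996360880520/197600837636366647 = -29514.29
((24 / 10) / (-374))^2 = 36 / 874225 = 0.00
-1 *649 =-649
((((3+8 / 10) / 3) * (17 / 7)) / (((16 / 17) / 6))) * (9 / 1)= 49419 / 280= 176.50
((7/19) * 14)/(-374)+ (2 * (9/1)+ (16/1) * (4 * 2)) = 518689/3553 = 145.99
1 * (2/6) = 1/3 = 0.33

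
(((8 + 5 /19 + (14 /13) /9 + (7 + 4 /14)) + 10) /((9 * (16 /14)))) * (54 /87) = 1.55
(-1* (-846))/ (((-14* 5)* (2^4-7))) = -47/ 35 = -1.34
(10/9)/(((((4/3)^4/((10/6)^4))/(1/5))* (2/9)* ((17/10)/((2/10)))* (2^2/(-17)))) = -625/512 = -1.22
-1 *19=-19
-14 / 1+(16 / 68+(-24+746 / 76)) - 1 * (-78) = 32333 / 646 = 50.05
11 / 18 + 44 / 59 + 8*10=86401 / 1062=81.36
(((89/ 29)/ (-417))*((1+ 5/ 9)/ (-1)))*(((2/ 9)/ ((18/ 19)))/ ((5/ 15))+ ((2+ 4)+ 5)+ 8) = 662872/ 2938599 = 0.23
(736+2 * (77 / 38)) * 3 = 2220.16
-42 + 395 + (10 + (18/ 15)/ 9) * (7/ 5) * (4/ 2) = 28603/ 75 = 381.37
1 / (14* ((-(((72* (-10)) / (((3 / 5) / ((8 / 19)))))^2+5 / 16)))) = -2888 / 10321932635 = -0.00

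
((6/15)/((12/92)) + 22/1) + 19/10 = 809/30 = 26.97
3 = 3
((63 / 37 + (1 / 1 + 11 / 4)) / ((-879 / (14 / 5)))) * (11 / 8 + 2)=-50841 / 867280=-0.06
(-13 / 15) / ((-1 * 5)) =13 / 75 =0.17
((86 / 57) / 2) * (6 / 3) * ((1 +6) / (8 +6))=43 / 57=0.75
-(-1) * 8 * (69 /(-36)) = -46 /3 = -15.33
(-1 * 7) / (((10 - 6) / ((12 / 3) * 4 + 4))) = -35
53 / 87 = 0.61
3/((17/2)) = 6/17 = 0.35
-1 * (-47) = 47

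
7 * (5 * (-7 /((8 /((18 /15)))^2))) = -441 /80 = -5.51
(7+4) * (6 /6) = 11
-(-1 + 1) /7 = 0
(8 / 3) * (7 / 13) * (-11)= -616 / 39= -15.79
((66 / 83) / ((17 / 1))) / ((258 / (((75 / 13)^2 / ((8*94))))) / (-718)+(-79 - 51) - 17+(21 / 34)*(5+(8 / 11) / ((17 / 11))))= -1510492500 / 4900051974491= -0.00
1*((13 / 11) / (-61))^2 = 169 / 450241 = 0.00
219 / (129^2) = 73 / 5547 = 0.01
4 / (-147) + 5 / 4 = 719 / 588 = 1.22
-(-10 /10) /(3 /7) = 7 /3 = 2.33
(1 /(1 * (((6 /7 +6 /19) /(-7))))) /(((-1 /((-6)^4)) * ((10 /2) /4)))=402192 /65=6187.57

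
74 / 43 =1.72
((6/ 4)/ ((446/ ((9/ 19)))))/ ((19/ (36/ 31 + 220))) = 46278/ 2495593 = 0.02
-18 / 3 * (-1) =6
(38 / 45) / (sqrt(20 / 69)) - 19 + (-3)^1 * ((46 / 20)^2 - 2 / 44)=-33.17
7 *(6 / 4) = 21 / 2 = 10.50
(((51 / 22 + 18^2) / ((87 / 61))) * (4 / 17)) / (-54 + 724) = 0.08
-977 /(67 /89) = -86953 /67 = -1297.81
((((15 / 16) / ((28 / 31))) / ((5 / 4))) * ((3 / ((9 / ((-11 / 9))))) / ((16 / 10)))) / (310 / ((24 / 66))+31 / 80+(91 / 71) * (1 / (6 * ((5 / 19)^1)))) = -121055 / 488780376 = -0.00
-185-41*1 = -226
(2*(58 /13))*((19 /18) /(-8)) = -551 /468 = -1.18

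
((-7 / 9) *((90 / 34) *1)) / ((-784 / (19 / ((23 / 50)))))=2375 / 21896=0.11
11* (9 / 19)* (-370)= -36630 / 19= -1927.89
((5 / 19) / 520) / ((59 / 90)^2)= 2025 / 1719614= 0.00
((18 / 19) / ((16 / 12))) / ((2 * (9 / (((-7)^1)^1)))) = -21 / 76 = -0.28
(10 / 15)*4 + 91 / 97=1049 / 291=3.60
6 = 6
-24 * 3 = -72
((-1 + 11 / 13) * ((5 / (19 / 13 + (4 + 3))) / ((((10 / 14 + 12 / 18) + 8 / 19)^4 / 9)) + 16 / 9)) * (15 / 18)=-603798874898225 / 2063694272373162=-0.29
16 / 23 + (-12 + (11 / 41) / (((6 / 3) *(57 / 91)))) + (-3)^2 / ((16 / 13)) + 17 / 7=-8121811 / 6020112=-1.35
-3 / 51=-0.06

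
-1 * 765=-765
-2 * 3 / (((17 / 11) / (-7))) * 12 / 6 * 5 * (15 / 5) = 13860 / 17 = 815.29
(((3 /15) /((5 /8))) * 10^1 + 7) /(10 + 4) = 51 /70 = 0.73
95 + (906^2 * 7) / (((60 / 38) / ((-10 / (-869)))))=36472951 / 869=41971.17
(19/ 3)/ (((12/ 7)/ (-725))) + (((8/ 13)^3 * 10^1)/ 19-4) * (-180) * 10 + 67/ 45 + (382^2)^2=53332070882391163/ 2504580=21293818078.24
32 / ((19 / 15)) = 480 / 19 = 25.26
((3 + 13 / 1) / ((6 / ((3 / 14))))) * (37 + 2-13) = 104 / 7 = 14.86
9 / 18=0.50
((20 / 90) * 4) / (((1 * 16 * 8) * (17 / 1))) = 1 / 2448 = 0.00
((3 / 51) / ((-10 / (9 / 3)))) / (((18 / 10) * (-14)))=1 / 1428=0.00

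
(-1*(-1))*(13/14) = 13/14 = 0.93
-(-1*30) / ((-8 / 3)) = -45 / 4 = -11.25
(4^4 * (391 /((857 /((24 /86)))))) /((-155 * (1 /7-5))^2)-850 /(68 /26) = -4891531778839 /15050869675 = -325.00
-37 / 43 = -0.86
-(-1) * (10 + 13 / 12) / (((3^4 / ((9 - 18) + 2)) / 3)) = -931 / 324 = -2.87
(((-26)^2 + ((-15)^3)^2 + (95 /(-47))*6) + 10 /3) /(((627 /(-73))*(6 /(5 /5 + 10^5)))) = -56101312525697 /2538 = -22104536062.13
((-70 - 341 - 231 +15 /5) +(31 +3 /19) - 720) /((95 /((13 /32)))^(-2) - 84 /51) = 208613555200 /258761927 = 806.20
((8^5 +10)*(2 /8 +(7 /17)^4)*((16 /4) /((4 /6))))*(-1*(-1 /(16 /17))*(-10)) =-22893384375 /39304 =-582469.58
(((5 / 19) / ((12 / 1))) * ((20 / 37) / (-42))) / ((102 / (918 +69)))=-1175 / 430236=-0.00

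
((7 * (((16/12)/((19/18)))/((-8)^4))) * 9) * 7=1323/9728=0.14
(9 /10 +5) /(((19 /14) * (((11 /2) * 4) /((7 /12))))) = 2891 /25080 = 0.12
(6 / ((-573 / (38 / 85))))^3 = -0.00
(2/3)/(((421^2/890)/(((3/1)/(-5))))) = -0.00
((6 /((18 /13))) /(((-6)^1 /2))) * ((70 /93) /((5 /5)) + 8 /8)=-2119 /837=-2.53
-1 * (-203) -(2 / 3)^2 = 202.56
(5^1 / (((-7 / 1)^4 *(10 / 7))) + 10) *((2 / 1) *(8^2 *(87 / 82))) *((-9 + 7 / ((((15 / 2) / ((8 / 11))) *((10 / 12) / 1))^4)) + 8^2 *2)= 1857124548612841824 / 11489753515625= 161633.11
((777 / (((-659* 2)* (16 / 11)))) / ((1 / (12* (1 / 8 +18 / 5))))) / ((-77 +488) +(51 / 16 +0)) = -1273503 / 29114620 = -0.04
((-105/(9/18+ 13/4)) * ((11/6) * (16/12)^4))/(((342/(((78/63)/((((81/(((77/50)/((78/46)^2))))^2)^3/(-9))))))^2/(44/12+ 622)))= -61534076095121900195664327706105590550847166108855366294481/81720576419494445329948126849203920075076801604600569959510330490589141845703125000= -0.00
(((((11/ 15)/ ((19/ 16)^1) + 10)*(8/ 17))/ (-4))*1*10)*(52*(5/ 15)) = -37024/ 171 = -216.51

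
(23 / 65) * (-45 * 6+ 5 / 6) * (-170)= 631465 / 39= 16191.41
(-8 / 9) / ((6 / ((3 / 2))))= -2 / 9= -0.22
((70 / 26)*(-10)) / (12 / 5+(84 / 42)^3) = -875 / 338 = -2.59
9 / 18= 1 / 2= 0.50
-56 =-56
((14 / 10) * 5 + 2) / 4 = 9 / 4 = 2.25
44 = 44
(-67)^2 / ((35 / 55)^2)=543169 / 49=11085.08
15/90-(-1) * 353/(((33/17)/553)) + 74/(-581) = 3856160093/38346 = 100562.25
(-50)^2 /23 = 2500 /23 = 108.70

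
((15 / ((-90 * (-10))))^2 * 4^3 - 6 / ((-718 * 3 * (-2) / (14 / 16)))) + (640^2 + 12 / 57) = 10057979336219 / 24555600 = 409600.23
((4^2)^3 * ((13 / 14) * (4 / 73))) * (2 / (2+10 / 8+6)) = 45.06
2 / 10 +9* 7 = 316 / 5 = 63.20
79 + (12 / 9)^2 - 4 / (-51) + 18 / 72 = 49637 / 612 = 81.11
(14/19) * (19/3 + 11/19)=5516/1083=5.09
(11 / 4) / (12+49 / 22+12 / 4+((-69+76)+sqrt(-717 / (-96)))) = 257972 / 2243793 - 1331 * sqrt(478) / 2243793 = 0.10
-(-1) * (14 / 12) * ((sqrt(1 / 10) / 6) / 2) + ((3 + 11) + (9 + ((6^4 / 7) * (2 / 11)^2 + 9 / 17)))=7 * sqrt(10) / 720 + 426928 / 14399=29.68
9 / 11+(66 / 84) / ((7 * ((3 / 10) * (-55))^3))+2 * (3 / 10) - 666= -531941276 / 800415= -664.58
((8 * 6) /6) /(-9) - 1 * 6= -62 /9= -6.89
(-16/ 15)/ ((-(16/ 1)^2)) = 1/ 240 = 0.00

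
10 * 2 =20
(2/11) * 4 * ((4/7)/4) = 8/77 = 0.10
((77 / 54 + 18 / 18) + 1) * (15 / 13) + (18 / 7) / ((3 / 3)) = 10687 / 1638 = 6.52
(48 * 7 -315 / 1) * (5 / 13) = 105 / 13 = 8.08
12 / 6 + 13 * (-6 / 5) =-68 / 5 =-13.60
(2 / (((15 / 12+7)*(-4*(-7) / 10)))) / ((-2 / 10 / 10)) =-1000 / 231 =-4.33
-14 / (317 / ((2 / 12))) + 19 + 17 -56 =-19027 / 951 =-20.01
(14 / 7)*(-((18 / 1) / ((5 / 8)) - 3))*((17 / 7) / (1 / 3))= -13158 / 35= -375.94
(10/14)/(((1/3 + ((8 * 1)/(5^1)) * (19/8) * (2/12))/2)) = 300/203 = 1.48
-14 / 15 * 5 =-14 / 3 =-4.67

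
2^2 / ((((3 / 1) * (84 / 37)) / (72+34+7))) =4181 / 63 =66.37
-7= -7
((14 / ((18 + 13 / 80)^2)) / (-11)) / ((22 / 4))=-179200 / 255456289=-0.00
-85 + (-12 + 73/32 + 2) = -2967/32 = -92.72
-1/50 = -0.02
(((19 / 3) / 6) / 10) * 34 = 323 / 90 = 3.59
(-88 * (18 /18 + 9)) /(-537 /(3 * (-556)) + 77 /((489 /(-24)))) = 79752640 /313319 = 254.54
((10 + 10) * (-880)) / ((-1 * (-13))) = -17600 / 13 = -1353.85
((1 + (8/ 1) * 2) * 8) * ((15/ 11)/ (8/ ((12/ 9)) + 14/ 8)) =8160/ 341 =23.93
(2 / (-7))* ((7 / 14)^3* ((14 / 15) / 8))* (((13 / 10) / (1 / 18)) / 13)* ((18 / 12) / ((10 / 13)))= -117 / 8000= -0.01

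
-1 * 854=-854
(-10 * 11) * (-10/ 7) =1100/ 7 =157.14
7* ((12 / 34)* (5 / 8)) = 105 / 68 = 1.54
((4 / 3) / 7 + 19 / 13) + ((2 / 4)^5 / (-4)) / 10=577007 / 349440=1.65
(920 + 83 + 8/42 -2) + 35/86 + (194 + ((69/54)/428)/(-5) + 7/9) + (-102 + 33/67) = 94503197091/86314760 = 1094.87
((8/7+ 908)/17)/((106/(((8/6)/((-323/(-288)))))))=0.60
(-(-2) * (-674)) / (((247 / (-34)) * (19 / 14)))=641648 / 4693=136.72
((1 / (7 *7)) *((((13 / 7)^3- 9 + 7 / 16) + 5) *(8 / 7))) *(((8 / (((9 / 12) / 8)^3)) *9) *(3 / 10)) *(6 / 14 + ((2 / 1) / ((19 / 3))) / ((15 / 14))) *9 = 4426087071744 / 391182925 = 11314.62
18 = 18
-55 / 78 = -0.71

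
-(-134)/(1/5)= 670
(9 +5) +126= 140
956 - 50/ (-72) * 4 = 8629/ 9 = 958.78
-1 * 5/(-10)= 1/2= 0.50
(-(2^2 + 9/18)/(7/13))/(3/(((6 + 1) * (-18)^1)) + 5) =-351/209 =-1.68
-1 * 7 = -7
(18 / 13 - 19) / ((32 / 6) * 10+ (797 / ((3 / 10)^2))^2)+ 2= 165154433771 / 82577226160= 2.00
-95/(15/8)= -152/3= -50.67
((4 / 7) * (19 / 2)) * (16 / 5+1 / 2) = 20.09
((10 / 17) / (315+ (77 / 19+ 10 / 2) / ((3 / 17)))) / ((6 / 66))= 6270 / 354943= 0.02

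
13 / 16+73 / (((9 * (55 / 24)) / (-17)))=-156703 / 2640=-59.36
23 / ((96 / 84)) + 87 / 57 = 3291 / 152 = 21.65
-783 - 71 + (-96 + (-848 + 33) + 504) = -1261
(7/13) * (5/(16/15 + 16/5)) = 525/832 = 0.63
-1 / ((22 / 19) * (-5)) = 19 / 110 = 0.17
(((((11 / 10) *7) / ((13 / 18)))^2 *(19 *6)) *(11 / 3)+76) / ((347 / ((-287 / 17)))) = -57705707234 / 24923275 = -2315.33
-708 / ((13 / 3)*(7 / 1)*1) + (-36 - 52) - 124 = -21416 / 91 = -235.34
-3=-3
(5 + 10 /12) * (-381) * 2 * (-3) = 13335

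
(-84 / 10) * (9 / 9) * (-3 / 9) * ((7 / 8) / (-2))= -49 / 40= -1.22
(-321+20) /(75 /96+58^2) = -9632 /107673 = -0.09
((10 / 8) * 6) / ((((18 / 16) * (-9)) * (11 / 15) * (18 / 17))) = -850 / 891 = -0.95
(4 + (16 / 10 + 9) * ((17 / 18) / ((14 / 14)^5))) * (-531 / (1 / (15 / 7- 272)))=140539711 / 70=2007710.16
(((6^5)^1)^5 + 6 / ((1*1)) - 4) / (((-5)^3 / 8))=-227442304239437611024 / 125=-1819538433915500888.19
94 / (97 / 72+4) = 6768 / 385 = 17.58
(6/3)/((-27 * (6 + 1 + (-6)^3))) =2/5643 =0.00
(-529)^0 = 1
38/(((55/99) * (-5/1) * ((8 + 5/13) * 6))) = -741/2725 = -0.27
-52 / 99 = -0.53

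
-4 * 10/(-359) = 40/359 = 0.11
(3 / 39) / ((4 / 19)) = 19 / 52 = 0.37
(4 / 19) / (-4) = -1 / 19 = -0.05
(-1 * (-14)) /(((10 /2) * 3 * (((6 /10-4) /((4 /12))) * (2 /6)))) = -14 /51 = -0.27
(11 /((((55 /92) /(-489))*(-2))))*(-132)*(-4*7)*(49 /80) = 254609586 /25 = 10184383.44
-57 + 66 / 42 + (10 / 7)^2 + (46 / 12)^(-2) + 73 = 510133 / 25921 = 19.68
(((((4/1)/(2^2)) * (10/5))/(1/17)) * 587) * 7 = 139706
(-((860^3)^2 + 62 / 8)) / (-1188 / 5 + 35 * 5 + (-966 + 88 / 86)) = 347927822216960006665 / 883716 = 393709995311797.01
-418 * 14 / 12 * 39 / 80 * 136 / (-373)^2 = -323323 / 1391290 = -0.23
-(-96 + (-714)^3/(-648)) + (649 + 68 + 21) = -560885.67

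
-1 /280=-0.00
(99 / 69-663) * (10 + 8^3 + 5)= -8018832 / 23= -348644.87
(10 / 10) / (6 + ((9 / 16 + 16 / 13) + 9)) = 208 / 3493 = 0.06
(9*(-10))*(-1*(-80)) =-7200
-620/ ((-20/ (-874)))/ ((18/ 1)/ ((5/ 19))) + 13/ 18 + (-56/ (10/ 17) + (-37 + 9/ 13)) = -616469/ 1170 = -526.90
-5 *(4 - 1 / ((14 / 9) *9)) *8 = -1100 / 7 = -157.14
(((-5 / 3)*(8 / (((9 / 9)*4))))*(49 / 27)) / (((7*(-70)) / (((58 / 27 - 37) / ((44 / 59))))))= -55519 / 96228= -0.58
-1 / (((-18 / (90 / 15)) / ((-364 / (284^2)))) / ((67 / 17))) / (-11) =6097 / 11312004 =0.00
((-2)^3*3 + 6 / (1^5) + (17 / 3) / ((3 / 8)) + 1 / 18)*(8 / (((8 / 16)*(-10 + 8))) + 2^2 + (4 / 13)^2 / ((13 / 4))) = 24718 / 2197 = 11.25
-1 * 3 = -3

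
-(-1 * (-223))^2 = -49729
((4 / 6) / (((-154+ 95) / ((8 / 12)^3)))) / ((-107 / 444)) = 0.01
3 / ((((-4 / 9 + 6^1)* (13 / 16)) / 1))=216 / 325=0.66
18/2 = 9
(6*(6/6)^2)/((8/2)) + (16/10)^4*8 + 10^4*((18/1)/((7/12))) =2700471877/8750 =308625.36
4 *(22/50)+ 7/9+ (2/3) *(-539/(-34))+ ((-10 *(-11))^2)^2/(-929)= -559971677372/3553425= -157586.46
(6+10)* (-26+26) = 0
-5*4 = -20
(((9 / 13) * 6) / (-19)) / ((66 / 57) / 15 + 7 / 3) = -270 / 2977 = -0.09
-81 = -81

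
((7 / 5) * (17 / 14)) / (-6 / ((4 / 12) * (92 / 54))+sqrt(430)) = 95013 / 1684210+8993 * sqrt(430) / 1684210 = 0.17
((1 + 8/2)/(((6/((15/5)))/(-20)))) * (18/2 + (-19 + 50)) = -2000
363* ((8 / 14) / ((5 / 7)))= 1452 / 5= 290.40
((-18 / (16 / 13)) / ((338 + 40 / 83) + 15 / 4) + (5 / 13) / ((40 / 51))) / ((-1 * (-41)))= 5289699 / 484479944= 0.01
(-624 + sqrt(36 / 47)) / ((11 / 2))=-1248 / 11 + 12* sqrt(47) / 517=-113.30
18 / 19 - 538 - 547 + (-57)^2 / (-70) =-1503521 / 1330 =-1130.47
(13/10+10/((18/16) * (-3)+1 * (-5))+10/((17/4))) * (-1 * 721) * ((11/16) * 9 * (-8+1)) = 13993781571/182240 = 76787.65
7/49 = 1/7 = 0.14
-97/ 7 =-13.86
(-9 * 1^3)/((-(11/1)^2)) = 9/121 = 0.07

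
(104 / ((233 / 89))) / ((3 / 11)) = 101816 / 699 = 145.66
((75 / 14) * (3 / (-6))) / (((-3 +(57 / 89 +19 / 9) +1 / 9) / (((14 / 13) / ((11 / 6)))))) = 36045 / 3146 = 11.46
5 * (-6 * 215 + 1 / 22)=-141895 / 22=-6449.77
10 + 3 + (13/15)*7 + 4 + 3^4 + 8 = 1681/15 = 112.07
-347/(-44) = 347/44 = 7.89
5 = 5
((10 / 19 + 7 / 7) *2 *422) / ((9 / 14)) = 342664 / 171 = 2003.88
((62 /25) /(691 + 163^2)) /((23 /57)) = 1767 /7837250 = 0.00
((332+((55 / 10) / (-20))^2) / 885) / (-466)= -177107 / 219952000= -0.00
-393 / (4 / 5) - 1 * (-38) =-1813 / 4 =-453.25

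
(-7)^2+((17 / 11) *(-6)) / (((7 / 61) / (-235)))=1465943 / 77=19038.22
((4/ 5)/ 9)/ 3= 4/ 135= 0.03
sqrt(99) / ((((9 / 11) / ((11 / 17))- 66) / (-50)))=6050 * sqrt(11) / 2611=7.69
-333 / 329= -1.01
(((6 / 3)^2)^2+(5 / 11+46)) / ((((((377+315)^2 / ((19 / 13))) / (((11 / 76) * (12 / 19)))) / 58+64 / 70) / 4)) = 2091915 / 517480066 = 0.00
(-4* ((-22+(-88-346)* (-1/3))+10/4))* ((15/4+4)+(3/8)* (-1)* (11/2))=-68341/24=-2847.54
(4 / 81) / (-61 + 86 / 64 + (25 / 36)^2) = -128 / 153379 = -0.00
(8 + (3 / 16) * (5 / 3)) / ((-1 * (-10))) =133 / 160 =0.83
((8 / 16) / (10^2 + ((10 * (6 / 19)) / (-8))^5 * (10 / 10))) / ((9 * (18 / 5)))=19808792 / 128348670285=0.00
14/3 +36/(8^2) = 5.23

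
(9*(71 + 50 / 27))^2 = 3869089 / 9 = 429898.78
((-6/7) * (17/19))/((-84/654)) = 5559/931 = 5.97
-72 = -72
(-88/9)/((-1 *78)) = 44/351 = 0.13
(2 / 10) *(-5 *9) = -9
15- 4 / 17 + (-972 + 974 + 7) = 23.76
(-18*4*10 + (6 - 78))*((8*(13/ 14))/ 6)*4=-27456/ 7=-3922.29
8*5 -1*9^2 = -41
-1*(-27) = 27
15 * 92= 1380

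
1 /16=0.06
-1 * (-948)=948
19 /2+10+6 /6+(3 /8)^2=1321 /64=20.64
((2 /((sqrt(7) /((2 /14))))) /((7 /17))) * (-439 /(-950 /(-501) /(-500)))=74779260 * sqrt(7) /6517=30358.65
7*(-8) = -56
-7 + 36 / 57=-6.37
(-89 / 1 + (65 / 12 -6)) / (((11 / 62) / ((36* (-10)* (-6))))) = -11997000 / 11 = -1090636.36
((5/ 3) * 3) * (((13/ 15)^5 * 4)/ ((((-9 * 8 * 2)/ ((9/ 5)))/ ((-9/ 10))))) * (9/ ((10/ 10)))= 371293/ 375000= 0.99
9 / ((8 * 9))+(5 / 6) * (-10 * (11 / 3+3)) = -3991 / 72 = -55.43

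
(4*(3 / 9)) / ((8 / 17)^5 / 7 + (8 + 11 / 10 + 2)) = 397559960 / 3310669707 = 0.12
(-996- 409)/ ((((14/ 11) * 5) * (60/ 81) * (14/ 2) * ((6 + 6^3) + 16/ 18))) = -751113/ 3931760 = -0.19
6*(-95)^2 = 54150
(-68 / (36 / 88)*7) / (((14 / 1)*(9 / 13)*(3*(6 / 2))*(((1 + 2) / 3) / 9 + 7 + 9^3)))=-0.02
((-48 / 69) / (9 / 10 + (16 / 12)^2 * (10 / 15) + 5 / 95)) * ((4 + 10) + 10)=-1969920 / 252241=-7.81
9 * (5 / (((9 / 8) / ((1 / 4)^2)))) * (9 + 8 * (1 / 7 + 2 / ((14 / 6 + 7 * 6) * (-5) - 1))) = 58865 / 2338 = 25.18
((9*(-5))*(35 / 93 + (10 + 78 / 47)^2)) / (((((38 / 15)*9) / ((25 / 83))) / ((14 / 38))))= -122524443125 / 4103672554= -29.86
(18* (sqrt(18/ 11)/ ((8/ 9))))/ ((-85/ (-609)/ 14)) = 1035909* sqrt(22)/ 1870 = 2598.31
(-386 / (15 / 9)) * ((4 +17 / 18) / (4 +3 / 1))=-17177 / 105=-163.59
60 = 60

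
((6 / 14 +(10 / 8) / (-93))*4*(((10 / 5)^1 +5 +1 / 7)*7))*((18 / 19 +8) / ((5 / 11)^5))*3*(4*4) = 189416590528 / 103075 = 1837657.92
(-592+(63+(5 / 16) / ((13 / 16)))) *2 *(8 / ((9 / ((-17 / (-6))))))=-934592 / 351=-2662.66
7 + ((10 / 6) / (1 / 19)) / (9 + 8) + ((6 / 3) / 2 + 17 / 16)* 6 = 8665 / 408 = 21.24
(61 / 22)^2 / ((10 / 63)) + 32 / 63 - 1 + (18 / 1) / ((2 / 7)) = 33828569 / 304920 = 110.94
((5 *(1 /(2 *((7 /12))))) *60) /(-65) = -360 /91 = -3.96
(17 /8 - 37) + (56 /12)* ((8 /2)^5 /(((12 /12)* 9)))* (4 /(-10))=-267041 /1080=-247.26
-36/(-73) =36/73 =0.49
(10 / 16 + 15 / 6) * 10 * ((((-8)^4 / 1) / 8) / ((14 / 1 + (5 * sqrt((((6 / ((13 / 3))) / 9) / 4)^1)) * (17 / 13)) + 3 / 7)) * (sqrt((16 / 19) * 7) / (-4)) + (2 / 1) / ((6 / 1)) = -49704928000 * sqrt(133) / 844914211 + 1 / 3 + 866320000 * sqrt(3458) / 844914211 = -617.81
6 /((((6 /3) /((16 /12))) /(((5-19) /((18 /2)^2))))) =-56 /81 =-0.69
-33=-33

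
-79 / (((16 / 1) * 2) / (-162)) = 6399 / 16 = 399.94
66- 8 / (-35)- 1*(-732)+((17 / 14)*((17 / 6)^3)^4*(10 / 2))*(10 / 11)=1238741218507176973 / 838061199360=1478103.53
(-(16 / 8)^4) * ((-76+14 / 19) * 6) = 137280 / 19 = 7225.26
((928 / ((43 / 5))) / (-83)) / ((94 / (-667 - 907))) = 3651680 / 167743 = 21.77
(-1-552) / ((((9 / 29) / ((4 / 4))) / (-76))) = 1218812 / 9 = 135423.56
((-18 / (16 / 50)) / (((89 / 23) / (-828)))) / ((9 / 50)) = 66867.98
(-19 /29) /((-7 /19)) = 361 /203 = 1.78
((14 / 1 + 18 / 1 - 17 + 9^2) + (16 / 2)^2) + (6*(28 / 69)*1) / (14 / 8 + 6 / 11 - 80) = 12579456 / 78637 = 159.97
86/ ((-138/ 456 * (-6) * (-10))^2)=31046/ 119025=0.26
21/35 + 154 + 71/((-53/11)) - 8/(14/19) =239308/1855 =129.01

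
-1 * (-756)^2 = -571536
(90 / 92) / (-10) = -9 / 92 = -0.10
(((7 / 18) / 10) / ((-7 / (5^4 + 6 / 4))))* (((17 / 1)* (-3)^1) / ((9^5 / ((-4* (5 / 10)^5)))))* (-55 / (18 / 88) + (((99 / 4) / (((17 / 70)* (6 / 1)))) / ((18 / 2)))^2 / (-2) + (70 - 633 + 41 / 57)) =330098969459 / 1054651041792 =0.31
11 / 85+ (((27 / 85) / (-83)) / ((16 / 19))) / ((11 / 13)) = 154019 / 1241680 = 0.12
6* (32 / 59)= 192 / 59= 3.25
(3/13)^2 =9/169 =0.05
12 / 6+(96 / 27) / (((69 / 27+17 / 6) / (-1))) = 130 / 97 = 1.34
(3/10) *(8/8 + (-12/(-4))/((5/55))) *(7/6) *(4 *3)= 714/5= 142.80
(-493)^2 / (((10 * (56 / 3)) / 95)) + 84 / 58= 401764701 / 3248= 123696.03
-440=-440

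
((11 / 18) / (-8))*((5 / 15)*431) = -10.97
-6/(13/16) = -96/13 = -7.38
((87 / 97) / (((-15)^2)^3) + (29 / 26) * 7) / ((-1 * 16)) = -74764266379 / 153211500000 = -0.49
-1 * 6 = -6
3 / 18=0.17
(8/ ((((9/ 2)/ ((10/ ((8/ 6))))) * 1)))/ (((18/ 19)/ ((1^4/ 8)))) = 95/ 54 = 1.76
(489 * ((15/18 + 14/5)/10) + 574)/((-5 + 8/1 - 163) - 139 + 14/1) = -75167/28500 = -2.64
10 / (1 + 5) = 5 / 3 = 1.67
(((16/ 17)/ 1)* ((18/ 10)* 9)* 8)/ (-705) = -3456/ 19975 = -0.17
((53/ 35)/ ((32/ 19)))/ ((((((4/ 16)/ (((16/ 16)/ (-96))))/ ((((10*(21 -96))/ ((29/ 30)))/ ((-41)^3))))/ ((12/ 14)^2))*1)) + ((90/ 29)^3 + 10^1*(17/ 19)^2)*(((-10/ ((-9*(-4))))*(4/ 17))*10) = -12620205101431947625/ 509516554754387376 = -24.77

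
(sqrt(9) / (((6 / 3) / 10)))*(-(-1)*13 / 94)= 195 / 94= 2.07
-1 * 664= -664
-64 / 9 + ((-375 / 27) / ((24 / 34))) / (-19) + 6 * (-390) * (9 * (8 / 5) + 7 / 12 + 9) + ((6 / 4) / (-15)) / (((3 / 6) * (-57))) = -575863759 / 10260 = -56127.07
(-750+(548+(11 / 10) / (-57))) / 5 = -115151 / 2850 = -40.40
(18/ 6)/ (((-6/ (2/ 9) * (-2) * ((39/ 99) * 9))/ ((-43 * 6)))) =-473/ 117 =-4.04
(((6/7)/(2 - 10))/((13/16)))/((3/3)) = -0.13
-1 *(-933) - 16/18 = 8389/9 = 932.11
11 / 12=0.92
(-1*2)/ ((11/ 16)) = -32/ 11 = -2.91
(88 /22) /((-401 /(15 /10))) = -6 /401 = -0.01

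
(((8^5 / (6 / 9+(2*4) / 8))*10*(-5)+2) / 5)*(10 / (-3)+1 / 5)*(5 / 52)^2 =23101393 / 4056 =5695.61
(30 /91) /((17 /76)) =2280 /1547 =1.47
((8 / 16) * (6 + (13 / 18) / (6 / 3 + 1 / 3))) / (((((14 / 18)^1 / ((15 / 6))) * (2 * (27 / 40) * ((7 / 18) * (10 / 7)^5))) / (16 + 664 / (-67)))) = 132447 / 6700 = 19.77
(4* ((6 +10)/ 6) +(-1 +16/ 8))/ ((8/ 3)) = 35/ 8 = 4.38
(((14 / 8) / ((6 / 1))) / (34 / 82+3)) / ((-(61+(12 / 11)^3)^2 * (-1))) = 72634001 / 3300269069280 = 0.00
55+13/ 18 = 1003/ 18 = 55.72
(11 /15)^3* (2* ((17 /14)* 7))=6.70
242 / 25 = 9.68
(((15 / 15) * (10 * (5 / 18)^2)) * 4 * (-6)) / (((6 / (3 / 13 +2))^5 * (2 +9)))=-2563893625 / 214372696824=-0.01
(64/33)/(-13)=-64/429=-0.15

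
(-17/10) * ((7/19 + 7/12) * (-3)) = 3689/760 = 4.85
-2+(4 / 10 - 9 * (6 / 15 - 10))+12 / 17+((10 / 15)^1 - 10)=19424 / 255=76.17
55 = 55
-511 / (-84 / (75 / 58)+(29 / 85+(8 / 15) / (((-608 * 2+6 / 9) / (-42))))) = 395910025 / 50050769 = 7.91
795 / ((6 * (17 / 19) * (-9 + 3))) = -5035 / 204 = -24.68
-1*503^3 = -127263527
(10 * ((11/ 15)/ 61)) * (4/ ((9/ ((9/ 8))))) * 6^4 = 4752/ 61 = 77.90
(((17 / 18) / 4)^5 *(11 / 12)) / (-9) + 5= 1044839902853 / 208971104256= 5.00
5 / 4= 1.25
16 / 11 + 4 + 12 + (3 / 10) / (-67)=128607 / 7370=17.45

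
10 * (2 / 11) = 20 / 11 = 1.82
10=10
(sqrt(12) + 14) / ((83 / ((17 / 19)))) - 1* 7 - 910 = -1445871 / 1577 + 34* sqrt(3) / 1577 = -916.81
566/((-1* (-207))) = 566/207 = 2.73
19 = 19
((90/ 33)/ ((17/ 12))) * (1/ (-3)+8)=2760/ 187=14.76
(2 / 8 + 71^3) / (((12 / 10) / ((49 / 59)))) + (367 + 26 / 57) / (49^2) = 16001012133515 / 64596504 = 247707.09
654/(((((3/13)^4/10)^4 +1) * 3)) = 1450608208019332053380000/6654166091831841456721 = 218.00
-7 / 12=-0.58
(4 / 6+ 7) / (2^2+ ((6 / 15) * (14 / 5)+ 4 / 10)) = 1.39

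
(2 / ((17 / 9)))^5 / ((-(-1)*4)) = 472392 / 1419857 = 0.33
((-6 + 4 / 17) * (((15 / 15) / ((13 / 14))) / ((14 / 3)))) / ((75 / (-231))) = 22638 / 5525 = 4.10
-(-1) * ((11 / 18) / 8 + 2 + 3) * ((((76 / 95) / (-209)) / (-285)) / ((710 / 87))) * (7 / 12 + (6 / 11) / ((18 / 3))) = 1886711 / 334945908000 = 0.00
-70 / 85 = -14 / 17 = -0.82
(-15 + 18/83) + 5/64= -14.71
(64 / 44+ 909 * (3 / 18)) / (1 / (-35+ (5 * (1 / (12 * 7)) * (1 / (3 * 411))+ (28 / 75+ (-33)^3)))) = -62684116976419 / 11392920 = -5502023.80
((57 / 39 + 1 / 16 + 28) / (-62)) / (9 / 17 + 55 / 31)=-0.21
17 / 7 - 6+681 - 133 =3811 / 7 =544.43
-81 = -81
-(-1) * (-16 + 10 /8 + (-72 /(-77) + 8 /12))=-12149 /924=-13.15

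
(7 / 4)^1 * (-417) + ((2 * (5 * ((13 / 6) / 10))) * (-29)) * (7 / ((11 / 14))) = -170219 / 132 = -1289.54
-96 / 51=-32 / 17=-1.88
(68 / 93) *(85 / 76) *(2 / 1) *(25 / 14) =36125 / 12369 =2.92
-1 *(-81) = 81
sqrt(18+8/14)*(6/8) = 3*sqrt(910)/28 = 3.23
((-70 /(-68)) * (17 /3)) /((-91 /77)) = -385 /78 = -4.94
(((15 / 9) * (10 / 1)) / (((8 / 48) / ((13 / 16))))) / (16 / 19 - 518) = -6175 / 39304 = -0.16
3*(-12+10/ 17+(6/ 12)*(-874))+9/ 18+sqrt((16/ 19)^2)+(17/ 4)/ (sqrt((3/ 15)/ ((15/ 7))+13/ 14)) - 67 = -911437/ 646+85*sqrt(45066)/ 4292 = -1406.69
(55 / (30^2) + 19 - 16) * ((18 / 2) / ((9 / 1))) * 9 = 551 / 20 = 27.55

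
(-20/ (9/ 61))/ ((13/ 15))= -6100/ 39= -156.41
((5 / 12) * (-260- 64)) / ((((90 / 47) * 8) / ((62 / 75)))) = -1457 / 200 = -7.28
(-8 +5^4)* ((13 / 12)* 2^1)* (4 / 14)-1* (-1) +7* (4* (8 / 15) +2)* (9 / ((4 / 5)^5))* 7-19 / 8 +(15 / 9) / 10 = 63904385 / 10752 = 5943.49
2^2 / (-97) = -4 / 97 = -0.04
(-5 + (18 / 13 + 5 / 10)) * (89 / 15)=-2403 / 130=-18.48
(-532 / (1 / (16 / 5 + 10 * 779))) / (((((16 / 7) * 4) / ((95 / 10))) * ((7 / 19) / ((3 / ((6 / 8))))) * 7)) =-133633897 / 20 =-6681694.85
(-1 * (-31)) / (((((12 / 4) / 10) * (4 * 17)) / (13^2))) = 26195 / 102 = 256.81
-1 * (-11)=11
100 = 100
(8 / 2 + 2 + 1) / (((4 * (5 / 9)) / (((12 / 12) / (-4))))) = -0.79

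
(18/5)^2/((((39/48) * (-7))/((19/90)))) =-0.48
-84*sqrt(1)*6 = -504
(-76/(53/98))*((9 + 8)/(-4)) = 31654/53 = 597.25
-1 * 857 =-857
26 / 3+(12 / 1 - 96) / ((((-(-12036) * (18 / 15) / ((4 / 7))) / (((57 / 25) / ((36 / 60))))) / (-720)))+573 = 1777595 / 3009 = 590.76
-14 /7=-2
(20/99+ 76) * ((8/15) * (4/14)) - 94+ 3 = -79.39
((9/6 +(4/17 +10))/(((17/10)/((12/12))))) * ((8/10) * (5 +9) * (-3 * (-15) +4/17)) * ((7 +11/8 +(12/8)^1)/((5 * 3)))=56559181/24565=2302.43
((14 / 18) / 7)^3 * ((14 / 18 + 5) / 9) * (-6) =-104 / 19683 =-0.01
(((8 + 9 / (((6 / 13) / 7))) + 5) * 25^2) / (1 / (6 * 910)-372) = -510168750 / 2031119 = -251.18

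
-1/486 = -0.00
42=42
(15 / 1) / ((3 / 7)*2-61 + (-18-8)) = -35 / 201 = -0.17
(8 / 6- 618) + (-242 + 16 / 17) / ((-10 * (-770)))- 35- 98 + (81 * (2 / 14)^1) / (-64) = -4711638329 / 6283200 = -749.88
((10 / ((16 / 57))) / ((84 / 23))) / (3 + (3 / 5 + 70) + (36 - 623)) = -0.02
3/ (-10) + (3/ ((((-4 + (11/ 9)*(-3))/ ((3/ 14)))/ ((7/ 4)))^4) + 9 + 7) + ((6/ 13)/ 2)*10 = 1341662014883/ 74504867840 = 18.01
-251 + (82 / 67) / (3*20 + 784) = -7096733 / 28274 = -251.00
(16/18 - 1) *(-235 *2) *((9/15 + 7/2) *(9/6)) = 321.17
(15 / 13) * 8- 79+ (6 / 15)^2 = -22623 / 325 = -69.61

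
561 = 561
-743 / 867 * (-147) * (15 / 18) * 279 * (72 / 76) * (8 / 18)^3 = 361157440 / 148257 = 2436.02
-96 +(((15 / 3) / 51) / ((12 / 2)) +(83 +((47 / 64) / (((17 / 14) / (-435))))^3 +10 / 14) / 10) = -184678743454540429 / 101423185920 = -1820873.03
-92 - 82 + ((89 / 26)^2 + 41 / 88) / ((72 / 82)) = -160.12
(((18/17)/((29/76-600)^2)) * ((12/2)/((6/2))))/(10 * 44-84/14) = 103968/7661005475249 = 0.00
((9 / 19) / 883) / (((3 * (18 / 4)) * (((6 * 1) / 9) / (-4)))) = -0.00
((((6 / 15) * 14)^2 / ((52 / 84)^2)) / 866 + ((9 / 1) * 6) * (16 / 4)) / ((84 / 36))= 1185986016 / 12805975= 92.61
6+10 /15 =20 /3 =6.67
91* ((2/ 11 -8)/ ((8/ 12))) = -11739/ 11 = -1067.18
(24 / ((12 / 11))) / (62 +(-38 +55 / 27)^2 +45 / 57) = 152361 / 9391838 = 0.02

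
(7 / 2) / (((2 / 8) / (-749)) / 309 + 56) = 3240174 / 51842783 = 0.06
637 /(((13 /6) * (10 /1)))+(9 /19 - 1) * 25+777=75358 /95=793.24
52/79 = 0.66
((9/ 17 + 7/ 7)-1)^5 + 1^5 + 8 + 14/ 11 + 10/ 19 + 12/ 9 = 10837875922/ 890250339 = 12.17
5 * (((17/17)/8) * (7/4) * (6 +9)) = 525/32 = 16.41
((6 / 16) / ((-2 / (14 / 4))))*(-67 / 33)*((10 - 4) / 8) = 1407 / 1408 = 1.00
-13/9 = -1.44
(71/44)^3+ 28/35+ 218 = 94980851/425920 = 223.00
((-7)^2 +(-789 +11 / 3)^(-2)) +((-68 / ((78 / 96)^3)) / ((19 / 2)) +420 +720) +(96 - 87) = 1184.66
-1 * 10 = -10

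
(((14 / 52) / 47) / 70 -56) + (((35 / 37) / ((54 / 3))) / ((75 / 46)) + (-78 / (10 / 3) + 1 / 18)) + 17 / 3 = -899047619 / 12207780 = -73.65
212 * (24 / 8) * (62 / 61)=39432 / 61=646.43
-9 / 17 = -0.53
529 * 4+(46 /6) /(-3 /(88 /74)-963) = 269681072 /127449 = 2115.99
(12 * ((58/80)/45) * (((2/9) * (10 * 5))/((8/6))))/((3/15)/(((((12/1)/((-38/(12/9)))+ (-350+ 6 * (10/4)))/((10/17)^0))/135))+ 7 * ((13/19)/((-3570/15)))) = -59695891/3728223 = -16.01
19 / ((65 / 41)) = 779 / 65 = 11.98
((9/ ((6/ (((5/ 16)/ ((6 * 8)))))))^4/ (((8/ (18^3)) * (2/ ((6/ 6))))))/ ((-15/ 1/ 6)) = -91125/ 68719476736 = -0.00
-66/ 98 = -33/ 49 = -0.67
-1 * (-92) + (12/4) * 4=104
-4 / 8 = -1 / 2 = -0.50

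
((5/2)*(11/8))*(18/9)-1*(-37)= 351/8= 43.88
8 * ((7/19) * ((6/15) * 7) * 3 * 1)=2352/95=24.76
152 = 152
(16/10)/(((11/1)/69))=552/55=10.04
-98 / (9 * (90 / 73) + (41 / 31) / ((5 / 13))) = -1108870 / 164459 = -6.74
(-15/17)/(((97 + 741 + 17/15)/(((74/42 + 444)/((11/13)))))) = -829725/1497853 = -0.55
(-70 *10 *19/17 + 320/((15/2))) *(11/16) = -508.53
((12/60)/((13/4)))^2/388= 4/409825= 0.00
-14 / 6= -7 / 3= -2.33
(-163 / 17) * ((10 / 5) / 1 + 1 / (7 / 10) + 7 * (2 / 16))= -39283 / 952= -41.26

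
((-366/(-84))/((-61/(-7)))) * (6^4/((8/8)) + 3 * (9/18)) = 2595/4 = 648.75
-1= -1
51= 51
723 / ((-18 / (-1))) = 241 / 6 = 40.17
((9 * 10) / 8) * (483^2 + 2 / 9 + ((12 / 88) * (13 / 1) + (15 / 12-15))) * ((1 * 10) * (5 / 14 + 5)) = 24744050625 / 176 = 140591196.73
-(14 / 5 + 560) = -2814 / 5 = -562.80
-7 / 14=-1 / 2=-0.50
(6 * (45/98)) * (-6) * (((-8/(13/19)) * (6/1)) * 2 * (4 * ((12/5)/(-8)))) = -1772928/637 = -2783.25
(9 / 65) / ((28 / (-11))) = -0.05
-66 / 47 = -1.40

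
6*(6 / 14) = 18 / 7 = 2.57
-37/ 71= -0.52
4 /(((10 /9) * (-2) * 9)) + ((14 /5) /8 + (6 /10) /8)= 9 /40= 0.22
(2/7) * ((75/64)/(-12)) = -25/896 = -0.03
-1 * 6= -6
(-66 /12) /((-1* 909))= 11 /1818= 0.01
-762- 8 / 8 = -763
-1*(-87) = 87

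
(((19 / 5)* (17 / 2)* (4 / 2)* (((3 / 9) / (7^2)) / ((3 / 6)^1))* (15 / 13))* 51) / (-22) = -16473 / 7007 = -2.35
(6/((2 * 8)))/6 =1/16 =0.06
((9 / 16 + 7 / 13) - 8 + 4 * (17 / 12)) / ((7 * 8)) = -769 / 34944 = -0.02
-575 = -575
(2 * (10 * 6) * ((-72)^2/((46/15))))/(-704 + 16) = -291600/989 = -294.84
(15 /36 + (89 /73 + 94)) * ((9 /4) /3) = 83777 /1168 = 71.73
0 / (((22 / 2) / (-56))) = 0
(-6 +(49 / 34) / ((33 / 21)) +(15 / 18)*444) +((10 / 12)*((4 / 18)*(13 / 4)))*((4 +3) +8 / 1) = 2517397 / 6732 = 373.94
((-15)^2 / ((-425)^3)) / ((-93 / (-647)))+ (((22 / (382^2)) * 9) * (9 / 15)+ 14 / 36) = 12178919396161 / 31253432304375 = 0.39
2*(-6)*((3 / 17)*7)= -252 / 17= -14.82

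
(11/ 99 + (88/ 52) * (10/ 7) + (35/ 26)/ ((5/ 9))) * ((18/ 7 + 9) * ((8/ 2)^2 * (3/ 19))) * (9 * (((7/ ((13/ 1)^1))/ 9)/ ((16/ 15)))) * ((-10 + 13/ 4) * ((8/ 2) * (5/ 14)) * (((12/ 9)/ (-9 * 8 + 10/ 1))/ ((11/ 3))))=443468925/ 107305198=4.13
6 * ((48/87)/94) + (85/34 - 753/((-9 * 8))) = 425045/32712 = 12.99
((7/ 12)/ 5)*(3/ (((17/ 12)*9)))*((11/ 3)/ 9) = 77/ 6885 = 0.01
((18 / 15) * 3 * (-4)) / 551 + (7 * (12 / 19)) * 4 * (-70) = -3410472 / 2755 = -1237.92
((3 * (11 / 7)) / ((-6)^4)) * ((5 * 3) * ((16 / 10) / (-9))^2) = 44 / 25515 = 0.00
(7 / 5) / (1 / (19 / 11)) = 133 / 55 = 2.42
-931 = -931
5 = 5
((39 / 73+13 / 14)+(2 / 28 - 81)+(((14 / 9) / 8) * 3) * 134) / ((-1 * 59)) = 569 / 25842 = 0.02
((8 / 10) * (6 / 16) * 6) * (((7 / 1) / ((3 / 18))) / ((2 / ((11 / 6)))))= 69.30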